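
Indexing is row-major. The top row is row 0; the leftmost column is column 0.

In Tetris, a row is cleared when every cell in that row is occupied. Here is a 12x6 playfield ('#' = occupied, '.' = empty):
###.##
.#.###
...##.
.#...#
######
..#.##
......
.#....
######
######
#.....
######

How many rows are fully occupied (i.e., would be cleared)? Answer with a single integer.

Answer: 4

Derivation:
Check each row:
  row 0: 1 empty cell -> not full
  row 1: 2 empty cells -> not full
  row 2: 4 empty cells -> not full
  row 3: 4 empty cells -> not full
  row 4: 0 empty cells -> FULL (clear)
  row 5: 3 empty cells -> not full
  row 6: 6 empty cells -> not full
  row 7: 5 empty cells -> not full
  row 8: 0 empty cells -> FULL (clear)
  row 9: 0 empty cells -> FULL (clear)
  row 10: 5 empty cells -> not full
  row 11: 0 empty cells -> FULL (clear)
Total rows cleared: 4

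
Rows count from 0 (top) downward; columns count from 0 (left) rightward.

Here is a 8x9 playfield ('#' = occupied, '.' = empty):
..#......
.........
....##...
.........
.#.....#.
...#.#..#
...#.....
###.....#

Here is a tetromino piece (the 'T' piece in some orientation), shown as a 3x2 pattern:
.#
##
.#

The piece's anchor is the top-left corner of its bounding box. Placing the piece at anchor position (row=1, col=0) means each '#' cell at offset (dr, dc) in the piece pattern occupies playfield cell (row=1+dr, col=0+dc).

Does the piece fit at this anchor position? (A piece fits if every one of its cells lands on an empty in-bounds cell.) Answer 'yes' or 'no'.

Check each piece cell at anchor (1, 0):
  offset (0,1) -> (1,1): empty -> OK
  offset (1,0) -> (2,0): empty -> OK
  offset (1,1) -> (2,1): empty -> OK
  offset (2,1) -> (3,1): empty -> OK
All cells valid: yes

Answer: yes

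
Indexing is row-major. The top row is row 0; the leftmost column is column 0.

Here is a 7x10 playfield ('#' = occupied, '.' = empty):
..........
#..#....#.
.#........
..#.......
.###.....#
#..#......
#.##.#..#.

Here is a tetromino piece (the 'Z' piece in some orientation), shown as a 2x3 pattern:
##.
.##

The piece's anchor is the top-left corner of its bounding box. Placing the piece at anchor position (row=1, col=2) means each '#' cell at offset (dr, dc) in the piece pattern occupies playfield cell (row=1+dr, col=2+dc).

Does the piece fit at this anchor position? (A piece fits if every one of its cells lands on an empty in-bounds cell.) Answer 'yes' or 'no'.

Check each piece cell at anchor (1, 2):
  offset (0,0) -> (1,2): empty -> OK
  offset (0,1) -> (1,3): occupied ('#') -> FAIL
  offset (1,1) -> (2,3): empty -> OK
  offset (1,2) -> (2,4): empty -> OK
All cells valid: no

Answer: no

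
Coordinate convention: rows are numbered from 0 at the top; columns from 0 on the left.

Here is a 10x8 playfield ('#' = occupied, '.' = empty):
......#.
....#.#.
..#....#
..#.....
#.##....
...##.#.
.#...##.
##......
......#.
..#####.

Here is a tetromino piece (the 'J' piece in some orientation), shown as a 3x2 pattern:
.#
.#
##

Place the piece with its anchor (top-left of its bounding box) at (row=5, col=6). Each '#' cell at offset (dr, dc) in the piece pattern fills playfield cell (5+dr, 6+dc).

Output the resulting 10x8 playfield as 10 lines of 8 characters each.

Answer: ......#.
....#.#.
..#....#
..#.....
#.##....
...##.##
.#...###
##....##
......#.
..#####.

Derivation:
Fill (5+0,6+1) = (5,7)
Fill (5+1,6+1) = (6,7)
Fill (5+2,6+0) = (7,6)
Fill (5+2,6+1) = (7,7)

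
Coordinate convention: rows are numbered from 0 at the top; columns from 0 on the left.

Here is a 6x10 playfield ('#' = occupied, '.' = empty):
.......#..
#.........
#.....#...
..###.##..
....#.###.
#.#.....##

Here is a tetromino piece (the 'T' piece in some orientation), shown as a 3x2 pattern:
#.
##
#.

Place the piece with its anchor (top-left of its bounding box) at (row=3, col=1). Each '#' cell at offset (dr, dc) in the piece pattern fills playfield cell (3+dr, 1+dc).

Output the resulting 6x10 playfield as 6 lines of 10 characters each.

Answer: .......#..
#.........
#.....#...
.####.##..
.##.#.###.
###.....##

Derivation:
Fill (3+0,1+0) = (3,1)
Fill (3+1,1+0) = (4,1)
Fill (3+1,1+1) = (4,2)
Fill (3+2,1+0) = (5,1)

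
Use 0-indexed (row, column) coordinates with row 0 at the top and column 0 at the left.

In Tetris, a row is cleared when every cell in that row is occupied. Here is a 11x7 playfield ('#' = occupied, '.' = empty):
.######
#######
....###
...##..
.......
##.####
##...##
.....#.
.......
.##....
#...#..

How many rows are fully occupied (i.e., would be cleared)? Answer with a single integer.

Answer: 1

Derivation:
Check each row:
  row 0: 1 empty cell -> not full
  row 1: 0 empty cells -> FULL (clear)
  row 2: 4 empty cells -> not full
  row 3: 5 empty cells -> not full
  row 4: 7 empty cells -> not full
  row 5: 1 empty cell -> not full
  row 6: 3 empty cells -> not full
  row 7: 6 empty cells -> not full
  row 8: 7 empty cells -> not full
  row 9: 5 empty cells -> not full
  row 10: 5 empty cells -> not full
Total rows cleared: 1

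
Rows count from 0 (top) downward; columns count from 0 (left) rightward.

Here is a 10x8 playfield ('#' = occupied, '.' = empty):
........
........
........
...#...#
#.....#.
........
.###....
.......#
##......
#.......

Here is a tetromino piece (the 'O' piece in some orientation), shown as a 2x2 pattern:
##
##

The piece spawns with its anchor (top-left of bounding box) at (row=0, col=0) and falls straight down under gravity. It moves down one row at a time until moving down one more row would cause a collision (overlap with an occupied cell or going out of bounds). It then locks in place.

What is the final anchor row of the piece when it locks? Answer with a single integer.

Spawn at (row=0, col=0). Try each row:
  row 0: fits
  row 1: fits
  row 2: fits
  row 3: blocked -> lock at row 2

Answer: 2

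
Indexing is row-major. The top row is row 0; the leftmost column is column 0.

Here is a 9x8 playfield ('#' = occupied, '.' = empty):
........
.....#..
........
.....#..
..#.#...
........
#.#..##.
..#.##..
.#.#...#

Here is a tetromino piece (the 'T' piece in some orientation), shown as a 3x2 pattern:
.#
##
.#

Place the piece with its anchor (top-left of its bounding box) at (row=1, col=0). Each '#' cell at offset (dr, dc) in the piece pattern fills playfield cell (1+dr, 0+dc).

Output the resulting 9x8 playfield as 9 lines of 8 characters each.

Answer: ........
.#...#..
##......
.#...#..
..#.#...
........
#.#..##.
..#.##..
.#.#...#

Derivation:
Fill (1+0,0+1) = (1,1)
Fill (1+1,0+0) = (2,0)
Fill (1+1,0+1) = (2,1)
Fill (1+2,0+1) = (3,1)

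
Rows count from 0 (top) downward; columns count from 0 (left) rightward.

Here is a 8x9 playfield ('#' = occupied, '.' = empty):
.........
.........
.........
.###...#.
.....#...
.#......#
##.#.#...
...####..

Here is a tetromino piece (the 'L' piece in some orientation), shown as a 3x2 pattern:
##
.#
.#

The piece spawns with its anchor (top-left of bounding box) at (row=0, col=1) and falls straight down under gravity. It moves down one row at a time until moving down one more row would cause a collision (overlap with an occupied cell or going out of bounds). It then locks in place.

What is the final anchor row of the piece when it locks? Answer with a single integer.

Spawn at (row=0, col=1). Try each row:
  row 0: fits
  row 1: blocked -> lock at row 0

Answer: 0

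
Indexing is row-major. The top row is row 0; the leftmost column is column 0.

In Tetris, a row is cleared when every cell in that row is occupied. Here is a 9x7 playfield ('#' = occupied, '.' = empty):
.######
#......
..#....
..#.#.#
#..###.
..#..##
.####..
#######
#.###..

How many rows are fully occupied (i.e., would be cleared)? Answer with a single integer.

Answer: 1

Derivation:
Check each row:
  row 0: 1 empty cell -> not full
  row 1: 6 empty cells -> not full
  row 2: 6 empty cells -> not full
  row 3: 4 empty cells -> not full
  row 4: 3 empty cells -> not full
  row 5: 4 empty cells -> not full
  row 6: 3 empty cells -> not full
  row 7: 0 empty cells -> FULL (clear)
  row 8: 3 empty cells -> not full
Total rows cleared: 1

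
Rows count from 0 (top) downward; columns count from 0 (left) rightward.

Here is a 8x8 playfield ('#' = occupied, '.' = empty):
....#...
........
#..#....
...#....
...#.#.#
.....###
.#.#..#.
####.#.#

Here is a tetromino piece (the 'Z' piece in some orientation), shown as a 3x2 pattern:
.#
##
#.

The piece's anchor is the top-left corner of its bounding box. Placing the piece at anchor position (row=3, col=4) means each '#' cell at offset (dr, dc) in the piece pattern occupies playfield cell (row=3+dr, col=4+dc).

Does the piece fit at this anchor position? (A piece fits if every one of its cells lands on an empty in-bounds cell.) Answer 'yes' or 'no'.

Check each piece cell at anchor (3, 4):
  offset (0,1) -> (3,5): empty -> OK
  offset (1,0) -> (4,4): empty -> OK
  offset (1,1) -> (4,5): occupied ('#') -> FAIL
  offset (2,0) -> (5,4): empty -> OK
All cells valid: no

Answer: no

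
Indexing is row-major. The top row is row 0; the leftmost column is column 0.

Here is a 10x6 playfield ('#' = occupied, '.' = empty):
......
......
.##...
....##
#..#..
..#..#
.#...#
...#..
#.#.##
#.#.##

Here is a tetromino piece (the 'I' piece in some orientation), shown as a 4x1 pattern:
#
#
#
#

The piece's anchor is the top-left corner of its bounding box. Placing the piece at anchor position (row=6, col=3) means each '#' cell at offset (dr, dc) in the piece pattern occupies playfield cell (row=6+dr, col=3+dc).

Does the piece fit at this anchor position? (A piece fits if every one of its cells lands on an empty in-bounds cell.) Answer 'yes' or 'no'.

Check each piece cell at anchor (6, 3):
  offset (0,0) -> (6,3): empty -> OK
  offset (1,0) -> (7,3): occupied ('#') -> FAIL
  offset (2,0) -> (8,3): empty -> OK
  offset (3,0) -> (9,3): empty -> OK
All cells valid: no

Answer: no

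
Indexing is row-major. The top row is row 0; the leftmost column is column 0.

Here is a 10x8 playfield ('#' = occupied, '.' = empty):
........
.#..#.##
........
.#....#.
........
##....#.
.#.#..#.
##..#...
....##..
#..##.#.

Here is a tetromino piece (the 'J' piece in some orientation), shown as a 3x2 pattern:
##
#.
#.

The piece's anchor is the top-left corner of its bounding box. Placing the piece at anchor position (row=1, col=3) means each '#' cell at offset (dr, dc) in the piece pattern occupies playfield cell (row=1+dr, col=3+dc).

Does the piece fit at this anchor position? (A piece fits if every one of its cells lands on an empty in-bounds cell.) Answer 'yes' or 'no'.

Answer: no

Derivation:
Check each piece cell at anchor (1, 3):
  offset (0,0) -> (1,3): empty -> OK
  offset (0,1) -> (1,4): occupied ('#') -> FAIL
  offset (1,0) -> (2,3): empty -> OK
  offset (2,0) -> (3,3): empty -> OK
All cells valid: no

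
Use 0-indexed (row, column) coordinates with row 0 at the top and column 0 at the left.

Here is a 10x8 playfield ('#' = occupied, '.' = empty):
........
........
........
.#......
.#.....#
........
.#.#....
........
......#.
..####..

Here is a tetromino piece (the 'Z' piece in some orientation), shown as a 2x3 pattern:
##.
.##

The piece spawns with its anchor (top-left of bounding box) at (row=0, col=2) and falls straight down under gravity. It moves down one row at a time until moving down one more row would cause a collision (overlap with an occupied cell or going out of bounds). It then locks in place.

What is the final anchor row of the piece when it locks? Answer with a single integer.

Spawn at (row=0, col=2). Try each row:
  row 0: fits
  row 1: fits
  row 2: fits
  row 3: fits
  row 4: fits
  row 5: blocked -> lock at row 4

Answer: 4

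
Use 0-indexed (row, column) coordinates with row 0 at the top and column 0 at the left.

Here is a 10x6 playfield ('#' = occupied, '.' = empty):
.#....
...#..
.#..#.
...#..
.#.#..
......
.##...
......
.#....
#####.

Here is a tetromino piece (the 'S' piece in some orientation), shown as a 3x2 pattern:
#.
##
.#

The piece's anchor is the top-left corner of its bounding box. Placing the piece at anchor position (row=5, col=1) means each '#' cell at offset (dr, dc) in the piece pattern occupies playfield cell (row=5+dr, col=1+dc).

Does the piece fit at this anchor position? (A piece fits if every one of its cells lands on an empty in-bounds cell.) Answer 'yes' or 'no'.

Check each piece cell at anchor (5, 1):
  offset (0,0) -> (5,1): empty -> OK
  offset (1,0) -> (6,1): occupied ('#') -> FAIL
  offset (1,1) -> (6,2): occupied ('#') -> FAIL
  offset (2,1) -> (7,2): empty -> OK
All cells valid: no

Answer: no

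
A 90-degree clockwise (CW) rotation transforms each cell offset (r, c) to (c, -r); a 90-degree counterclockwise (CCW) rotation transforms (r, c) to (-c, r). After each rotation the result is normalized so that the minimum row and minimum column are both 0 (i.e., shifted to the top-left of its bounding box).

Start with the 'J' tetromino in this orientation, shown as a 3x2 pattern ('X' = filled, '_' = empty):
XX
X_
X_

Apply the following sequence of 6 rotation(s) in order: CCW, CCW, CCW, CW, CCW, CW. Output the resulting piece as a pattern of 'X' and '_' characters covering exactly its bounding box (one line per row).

Answer: _X
_X
XX

Derivation:
Start:
XX
X_
X_
After rotation 1 (CCW):
X__
XXX
After rotation 2 (CCW):
_X
_X
XX
After rotation 3 (CCW):
XXX
__X
After rotation 4 (CW):
_X
_X
XX
After rotation 5 (CCW):
XXX
__X
After rotation 6 (CW):
_X
_X
XX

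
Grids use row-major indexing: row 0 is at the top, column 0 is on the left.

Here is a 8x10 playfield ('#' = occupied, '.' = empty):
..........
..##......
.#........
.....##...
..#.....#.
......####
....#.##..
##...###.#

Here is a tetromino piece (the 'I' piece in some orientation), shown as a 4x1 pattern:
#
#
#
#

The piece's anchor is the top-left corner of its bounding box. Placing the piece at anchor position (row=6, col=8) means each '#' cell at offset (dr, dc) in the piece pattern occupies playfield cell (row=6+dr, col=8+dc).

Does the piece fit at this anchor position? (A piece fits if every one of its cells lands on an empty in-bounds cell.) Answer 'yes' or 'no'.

Check each piece cell at anchor (6, 8):
  offset (0,0) -> (6,8): empty -> OK
  offset (1,0) -> (7,8): empty -> OK
  offset (2,0) -> (8,8): out of bounds -> FAIL
  offset (3,0) -> (9,8): out of bounds -> FAIL
All cells valid: no

Answer: no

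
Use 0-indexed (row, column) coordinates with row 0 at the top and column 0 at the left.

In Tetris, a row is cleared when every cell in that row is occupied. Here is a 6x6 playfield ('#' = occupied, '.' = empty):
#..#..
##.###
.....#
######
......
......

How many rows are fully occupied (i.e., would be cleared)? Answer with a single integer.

Check each row:
  row 0: 4 empty cells -> not full
  row 1: 1 empty cell -> not full
  row 2: 5 empty cells -> not full
  row 3: 0 empty cells -> FULL (clear)
  row 4: 6 empty cells -> not full
  row 5: 6 empty cells -> not full
Total rows cleared: 1

Answer: 1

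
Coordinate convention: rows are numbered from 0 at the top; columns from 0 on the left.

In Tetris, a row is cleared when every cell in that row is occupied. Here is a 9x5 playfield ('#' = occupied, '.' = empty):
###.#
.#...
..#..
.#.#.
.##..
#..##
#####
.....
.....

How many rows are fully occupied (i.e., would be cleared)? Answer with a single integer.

Check each row:
  row 0: 1 empty cell -> not full
  row 1: 4 empty cells -> not full
  row 2: 4 empty cells -> not full
  row 3: 3 empty cells -> not full
  row 4: 3 empty cells -> not full
  row 5: 2 empty cells -> not full
  row 6: 0 empty cells -> FULL (clear)
  row 7: 5 empty cells -> not full
  row 8: 5 empty cells -> not full
Total rows cleared: 1

Answer: 1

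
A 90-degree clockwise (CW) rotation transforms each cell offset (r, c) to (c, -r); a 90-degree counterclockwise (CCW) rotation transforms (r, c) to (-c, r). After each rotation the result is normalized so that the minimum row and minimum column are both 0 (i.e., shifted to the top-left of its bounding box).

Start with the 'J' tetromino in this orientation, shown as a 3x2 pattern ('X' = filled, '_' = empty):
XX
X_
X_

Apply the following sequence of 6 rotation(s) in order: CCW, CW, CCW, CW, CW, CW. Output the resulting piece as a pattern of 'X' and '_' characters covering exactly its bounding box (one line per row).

Answer: _X
_X
XX

Derivation:
Start:
XX
X_
X_
After rotation 1 (CCW):
X__
XXX
After rotation 2 (CW):
XX
X_
X_
After rotation 3 (CCW):
X__
XXX
After rotation 4 (CW):
XX
X_
X_
After rotation 5 (CW):
XXX
__X
After rotation 6 (CW):
_X
_X
XX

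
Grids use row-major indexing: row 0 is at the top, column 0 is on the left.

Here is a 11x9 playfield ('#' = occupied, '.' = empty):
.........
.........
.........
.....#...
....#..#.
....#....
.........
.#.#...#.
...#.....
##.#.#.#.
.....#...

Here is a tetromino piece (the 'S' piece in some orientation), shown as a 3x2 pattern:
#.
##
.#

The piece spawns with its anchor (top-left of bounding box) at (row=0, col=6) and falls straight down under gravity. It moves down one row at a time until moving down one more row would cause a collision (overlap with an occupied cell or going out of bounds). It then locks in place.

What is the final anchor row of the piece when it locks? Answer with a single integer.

Spawn at (row=0, col=6). Try each row:
  row 0: fits
  row 1: fits
  row 2: blocked -> lock at row 1

Answer: 1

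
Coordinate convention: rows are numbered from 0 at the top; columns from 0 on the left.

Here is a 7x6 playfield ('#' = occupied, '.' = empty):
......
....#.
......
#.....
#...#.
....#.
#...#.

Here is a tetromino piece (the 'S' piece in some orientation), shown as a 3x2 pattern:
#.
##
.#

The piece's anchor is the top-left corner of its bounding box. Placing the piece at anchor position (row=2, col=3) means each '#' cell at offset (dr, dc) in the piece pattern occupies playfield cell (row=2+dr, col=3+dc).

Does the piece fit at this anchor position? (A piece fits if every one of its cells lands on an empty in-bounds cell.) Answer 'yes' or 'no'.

Check each piece cell at anchor (2, 3):
  offset (0,0) -> (2,3): empty -> OK
  offset (1,0) -> (3,3): empty -> OK
  offset (1,1) -> (3,4): empty -> OK
  offset (2,1) -> (4,4): occupied ('#') -> FAIL
All cells valid: no

Answer: no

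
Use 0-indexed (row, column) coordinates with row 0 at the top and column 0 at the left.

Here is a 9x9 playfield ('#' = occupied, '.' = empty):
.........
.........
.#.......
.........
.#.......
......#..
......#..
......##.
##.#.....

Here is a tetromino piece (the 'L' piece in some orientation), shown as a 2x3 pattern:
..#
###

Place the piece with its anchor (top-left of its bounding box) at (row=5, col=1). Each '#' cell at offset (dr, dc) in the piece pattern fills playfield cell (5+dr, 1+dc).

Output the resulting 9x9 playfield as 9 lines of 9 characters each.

Fill (5+0,1+2) = (5,3)
Fill (5+1,1+0) = (6,1)
Fill (5+1,1+1) = (6,2)
Fill (5+1,1+2) = (6,3)

Answer: .........
.........
.#.......
.........
.#.......
...#..#..
.###..#..
......##.
##.#.....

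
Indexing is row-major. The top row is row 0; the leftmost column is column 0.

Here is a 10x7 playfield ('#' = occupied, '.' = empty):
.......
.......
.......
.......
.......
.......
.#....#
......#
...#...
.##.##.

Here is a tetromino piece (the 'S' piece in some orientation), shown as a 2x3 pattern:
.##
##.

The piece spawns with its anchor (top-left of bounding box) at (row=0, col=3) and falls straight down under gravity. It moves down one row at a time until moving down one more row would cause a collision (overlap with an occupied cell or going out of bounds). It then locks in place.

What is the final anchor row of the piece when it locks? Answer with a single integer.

Answer: 6

Derivation:
Spawn at (row=0, col=3). Try each row:
  row 0: fits
  row 1: fits
  row 2: fits
  row 3: fits
  row 4: fits
  row 5: fits
  row 6: fits
  row 7: blocked -> lock at row 6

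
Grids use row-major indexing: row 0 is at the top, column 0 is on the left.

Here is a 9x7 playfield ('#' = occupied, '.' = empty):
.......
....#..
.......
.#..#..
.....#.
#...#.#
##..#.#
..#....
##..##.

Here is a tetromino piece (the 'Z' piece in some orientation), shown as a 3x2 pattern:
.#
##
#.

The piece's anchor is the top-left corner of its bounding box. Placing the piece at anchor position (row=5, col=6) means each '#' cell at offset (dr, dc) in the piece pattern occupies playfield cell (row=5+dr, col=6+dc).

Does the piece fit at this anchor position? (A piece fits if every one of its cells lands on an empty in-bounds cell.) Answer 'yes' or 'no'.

Check each piece cell at anchor (5, 6):
  offset (0,1) -> (5,7): out of bounds -> FAIL
  offset (1,0) -> (6,6): occupied ('#') -> FAIL
  offset (1,1) -> (6,7): out of bounds -> FAIL
  offset (2,0) -> (7,6): empty -> OK
All cells valid: no

Answer: no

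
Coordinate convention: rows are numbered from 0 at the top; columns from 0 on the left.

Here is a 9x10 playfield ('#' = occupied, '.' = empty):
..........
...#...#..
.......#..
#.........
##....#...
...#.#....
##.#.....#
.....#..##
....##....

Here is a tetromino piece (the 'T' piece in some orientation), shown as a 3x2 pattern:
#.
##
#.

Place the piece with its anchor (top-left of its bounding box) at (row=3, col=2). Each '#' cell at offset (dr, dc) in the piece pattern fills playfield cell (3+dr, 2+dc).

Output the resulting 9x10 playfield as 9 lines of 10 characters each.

Fill (3+0,2+0) = (3,2)
Fill (3+1,2+0) = (4,2)
Fill (3+1,2+1) = (4,3)
Fill (3+2,2+0) = (5,2)

Answer: ..........
...#...#..
.......#..
#.#.......
####..#...
..##.#....
##.#.....#
.....#..##
....##....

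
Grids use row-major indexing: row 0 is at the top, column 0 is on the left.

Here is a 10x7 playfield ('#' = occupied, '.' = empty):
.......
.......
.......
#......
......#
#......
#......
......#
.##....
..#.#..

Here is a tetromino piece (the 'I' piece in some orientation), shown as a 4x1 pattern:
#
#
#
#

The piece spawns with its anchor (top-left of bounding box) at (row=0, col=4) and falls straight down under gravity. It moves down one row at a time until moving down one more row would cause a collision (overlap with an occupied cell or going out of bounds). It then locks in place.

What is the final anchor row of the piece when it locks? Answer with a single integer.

Spawn at (row=0, col=4). Try each row:
  row 0: fits
  row 1: fits
  row 2: fits
  row 3: fits
  row 4: fits
  row 5: fits
  row 6: blocked -> lock at row 5

Answer: 5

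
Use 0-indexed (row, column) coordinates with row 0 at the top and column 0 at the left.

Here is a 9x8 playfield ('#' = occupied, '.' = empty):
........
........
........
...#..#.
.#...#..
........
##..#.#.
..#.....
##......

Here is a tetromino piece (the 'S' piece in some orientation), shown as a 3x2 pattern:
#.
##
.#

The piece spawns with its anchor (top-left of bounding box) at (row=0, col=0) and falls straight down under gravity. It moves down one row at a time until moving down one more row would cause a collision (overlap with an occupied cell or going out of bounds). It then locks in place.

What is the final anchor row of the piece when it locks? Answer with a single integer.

Spawn at (row=0, col=0). Try each row:
  row 0: fits
  row 1: fits
  row 2: blocked -> lock at row 1

Answer: 1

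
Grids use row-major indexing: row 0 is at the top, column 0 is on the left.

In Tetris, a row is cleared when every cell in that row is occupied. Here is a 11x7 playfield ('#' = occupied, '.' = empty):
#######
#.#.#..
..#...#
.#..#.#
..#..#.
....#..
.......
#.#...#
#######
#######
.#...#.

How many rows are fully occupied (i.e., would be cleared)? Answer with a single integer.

Answer: 3

Derivation:
Check each row:
  row 0: 0 empty cells -> FULL (clear)
  row 1: 4 empty cells -> not full
  row 2: 5 empty cells -> not full
  row 3: 4 empty cells -> not full
  row 4: 5 empty cells -> not full
  row 5: 6 empty cells -> not full
  row 6: 7 empty cells -> not full
  row 7: 4 empty cells -> not full
  row 8: 0 empty cells -> FULL (clear)
  row 9: 0 empty cells -> FULL (clear)
  row 10: 5 empty cells -> not full
Total rows cleared: 3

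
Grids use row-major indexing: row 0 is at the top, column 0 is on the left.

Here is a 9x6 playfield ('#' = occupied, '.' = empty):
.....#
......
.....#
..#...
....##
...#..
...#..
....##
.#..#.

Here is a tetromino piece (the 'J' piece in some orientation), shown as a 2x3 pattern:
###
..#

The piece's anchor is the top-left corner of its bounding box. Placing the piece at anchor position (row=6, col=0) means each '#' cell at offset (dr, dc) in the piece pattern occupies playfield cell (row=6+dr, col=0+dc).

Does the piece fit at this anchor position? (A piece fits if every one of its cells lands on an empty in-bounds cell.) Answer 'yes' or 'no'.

Check each piece cell at anchor (6, 0):
  offset (0,0) -> (6,0): empty -> OK
  offset (0,1) -> (6,1): empty -> OK
  offset (0,2) -> (6,2): empty -> OK
  offset (1,2) -> (7,2): empty -> OK
All cells valid: yes

Answer: yes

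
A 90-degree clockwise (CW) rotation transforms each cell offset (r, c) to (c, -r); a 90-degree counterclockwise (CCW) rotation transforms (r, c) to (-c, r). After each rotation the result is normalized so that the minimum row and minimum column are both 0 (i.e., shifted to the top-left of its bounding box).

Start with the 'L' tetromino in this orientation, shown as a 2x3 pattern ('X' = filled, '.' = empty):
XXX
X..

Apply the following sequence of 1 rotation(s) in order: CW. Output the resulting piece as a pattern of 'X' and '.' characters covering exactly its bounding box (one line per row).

Answer: XX
.X
.X

Derivation:
Start:
XXX
X..
After rotation 1 (CW):
XX
.X
.X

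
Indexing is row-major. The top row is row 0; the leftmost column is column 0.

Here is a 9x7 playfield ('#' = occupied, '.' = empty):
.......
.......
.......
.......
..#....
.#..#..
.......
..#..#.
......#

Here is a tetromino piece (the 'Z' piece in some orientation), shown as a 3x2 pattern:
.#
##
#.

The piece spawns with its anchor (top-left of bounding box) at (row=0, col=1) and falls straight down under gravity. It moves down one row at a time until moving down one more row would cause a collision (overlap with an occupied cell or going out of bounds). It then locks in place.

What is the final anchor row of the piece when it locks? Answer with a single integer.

Spawn at (row=0, col=1). Try each row:
  row 0: fits
  row 1: fits
  row 2: fits
  row 3: blocked -> lock at row 2

Answer: 2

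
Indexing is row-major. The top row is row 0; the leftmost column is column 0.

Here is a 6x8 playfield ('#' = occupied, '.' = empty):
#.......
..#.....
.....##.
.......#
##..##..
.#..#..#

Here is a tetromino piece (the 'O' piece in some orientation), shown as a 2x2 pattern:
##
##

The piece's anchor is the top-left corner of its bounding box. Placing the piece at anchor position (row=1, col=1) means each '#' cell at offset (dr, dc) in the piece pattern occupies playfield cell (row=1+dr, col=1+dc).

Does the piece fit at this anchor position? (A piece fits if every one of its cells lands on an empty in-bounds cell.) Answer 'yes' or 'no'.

Check each piece cell at anchor (1, 1):
  offset (0,0) -> (1,1): empty -> OK
  offset (0,1) -> (1,2): occupied ('#') -> FAIL
  offset (1,0) -> (2,1): empty -> OK
  offset (1,1) -> (2,2): empty -> OK
All cells valid: no

Answer: no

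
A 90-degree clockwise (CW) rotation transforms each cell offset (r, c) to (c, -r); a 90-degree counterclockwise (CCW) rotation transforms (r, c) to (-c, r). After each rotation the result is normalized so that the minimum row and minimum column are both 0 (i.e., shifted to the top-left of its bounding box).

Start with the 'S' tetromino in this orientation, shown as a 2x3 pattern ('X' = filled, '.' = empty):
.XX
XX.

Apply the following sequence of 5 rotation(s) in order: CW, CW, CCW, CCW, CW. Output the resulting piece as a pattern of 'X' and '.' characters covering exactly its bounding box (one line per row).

Answer: X.
XX
.X

Derivation:
Start:
.XX
XX.
After rotation 1 (CW):
X.
XX
.X
After rotation 2 (CW):
.XX
XX.
After rotation 3 (CCW):
X.
XX
.X
After rotation 4 (CCW):
.XX
XX.
After rotation 5 (CW):
X.
XX
.X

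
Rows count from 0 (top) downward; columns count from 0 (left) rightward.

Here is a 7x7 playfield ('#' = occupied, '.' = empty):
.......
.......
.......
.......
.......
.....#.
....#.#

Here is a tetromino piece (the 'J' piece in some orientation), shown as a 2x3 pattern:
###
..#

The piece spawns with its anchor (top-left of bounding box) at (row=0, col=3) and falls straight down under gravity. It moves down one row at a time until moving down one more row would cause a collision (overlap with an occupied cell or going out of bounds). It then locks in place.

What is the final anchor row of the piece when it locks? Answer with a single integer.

Answer: 3

Derivation:
Spawn at (row=0, col=3). Try each row:
  row 0: fits
  row 1: fits
  row 2: fits
  row 3: fits
  row 4: blocked -> lock at row 3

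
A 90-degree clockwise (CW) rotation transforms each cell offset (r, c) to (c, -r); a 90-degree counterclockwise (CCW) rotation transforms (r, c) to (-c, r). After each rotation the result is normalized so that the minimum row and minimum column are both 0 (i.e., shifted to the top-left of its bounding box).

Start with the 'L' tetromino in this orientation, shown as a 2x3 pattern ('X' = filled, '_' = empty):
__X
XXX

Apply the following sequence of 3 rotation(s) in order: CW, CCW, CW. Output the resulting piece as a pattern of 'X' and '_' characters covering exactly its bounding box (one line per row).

Answer: X_
X_
XX

Derivation:
Start:
__X
XXX
After rotation 1 (CW):
X_
X_
XX
After rotation 2 (CCW):
__X
XXX
After rotation 3 (CW):
X_
X_
XX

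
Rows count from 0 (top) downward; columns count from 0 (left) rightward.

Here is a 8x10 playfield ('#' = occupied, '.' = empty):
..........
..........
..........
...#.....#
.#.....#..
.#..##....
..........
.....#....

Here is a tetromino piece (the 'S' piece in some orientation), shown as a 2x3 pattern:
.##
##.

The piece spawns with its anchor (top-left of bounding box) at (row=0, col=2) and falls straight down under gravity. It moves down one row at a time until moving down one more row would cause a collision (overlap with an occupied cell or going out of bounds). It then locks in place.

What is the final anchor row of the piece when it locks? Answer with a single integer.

Spawn at (row=0, col=2). Try each row:
  row 0: fits
  row 1: fits
  row 2: blocked -> lock at row 1

Answer: 1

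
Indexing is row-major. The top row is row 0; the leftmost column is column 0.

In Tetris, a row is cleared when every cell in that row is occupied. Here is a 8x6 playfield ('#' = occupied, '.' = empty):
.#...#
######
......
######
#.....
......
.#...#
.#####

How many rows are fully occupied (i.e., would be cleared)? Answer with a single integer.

Check each row:
  row 0: 4 empty cells -> not full
  row 1: 0 empty cells -> FULL (clear)
  row 2: 6 empty cells -> not full
  row 3: 0 empty cells -> FULL (clear)
  row 4: 5 empty cells -> not full
  row 5: 6 empty cells -> not full
  row 6: 4 empty cells -> not full
  row 7: 1 empty cell -> not full
Total rows cleared: 2

Answer: 2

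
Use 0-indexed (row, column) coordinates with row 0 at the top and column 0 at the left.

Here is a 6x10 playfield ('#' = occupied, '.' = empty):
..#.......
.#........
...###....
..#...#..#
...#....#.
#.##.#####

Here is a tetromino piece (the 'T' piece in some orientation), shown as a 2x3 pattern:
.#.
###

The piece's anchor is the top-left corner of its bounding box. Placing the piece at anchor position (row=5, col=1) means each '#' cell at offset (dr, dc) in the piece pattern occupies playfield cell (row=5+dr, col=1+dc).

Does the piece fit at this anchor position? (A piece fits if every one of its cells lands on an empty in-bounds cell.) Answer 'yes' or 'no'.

Check each piece cell at anchor (5, 1):
  offset (0,1) -> (5,2): occupied ('#') -> FAIL
  offset (1,0) -> (6,1): out of bounds -> FAIL
  offset (1,1) -> (6,2): out of bounds -> FAIL
  offset (1,2) -> (6,3): out of bounds -> FAIL
All cells valid: no

Answer: no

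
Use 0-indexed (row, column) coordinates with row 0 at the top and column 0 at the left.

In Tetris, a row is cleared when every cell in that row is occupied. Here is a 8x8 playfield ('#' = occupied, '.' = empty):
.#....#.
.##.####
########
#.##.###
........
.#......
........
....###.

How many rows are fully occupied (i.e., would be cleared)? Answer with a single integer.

Answer: 1

Derivation:
Check each row:
  row 0: 6 empty cells -> not full
  row 1: 2 empty cells -> not full
  row 2: 0 empty cells -> FULL (clear)
  row 3: 2 empty cells -> not full
  row 4: 8 empty cells -> not full
  row 5: 7 empty cells -> not full
  row 6: 8 empty cells -> not full
  row 7: 5 empty cells -> not full
Total rows cleared: 1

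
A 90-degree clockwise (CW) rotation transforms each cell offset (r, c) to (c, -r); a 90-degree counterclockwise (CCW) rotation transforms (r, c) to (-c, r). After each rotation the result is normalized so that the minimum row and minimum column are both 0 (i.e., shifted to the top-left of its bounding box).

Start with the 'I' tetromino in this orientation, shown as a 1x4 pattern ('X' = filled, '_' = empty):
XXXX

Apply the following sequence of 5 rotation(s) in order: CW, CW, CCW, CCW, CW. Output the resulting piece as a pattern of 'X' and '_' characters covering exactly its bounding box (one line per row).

Start:
XXXX
After rotation 1 (CW):
X
X
X
X
After rotation 2 (CW):
XXXX
After rotation 3 (CCW):
X
X
X
X
After rotation 4 (CCW):
XXXX
After rotation 5 (CW):
X
X
X
X

Answer: X
X
X
X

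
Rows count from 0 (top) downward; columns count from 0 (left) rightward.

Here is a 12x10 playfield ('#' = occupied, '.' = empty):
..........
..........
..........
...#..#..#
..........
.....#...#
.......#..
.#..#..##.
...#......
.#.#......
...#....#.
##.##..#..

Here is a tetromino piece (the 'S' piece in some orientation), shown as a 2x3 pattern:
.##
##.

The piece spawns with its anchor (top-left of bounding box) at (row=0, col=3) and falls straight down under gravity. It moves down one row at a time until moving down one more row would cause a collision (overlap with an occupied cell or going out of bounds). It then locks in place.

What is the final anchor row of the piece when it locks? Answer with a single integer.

Spawn at (row=0, col=3). Try each row:
  row 0: fits
  row 1: fits
  row 2: blocked -> lock at row 1

Answer: 1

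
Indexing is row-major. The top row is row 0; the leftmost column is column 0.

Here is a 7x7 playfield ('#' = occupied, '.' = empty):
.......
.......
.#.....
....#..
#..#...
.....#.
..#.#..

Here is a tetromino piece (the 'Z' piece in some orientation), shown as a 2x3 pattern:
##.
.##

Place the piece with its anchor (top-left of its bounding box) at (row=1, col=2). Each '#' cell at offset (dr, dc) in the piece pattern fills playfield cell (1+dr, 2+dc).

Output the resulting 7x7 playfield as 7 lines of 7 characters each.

Fill (1+0,2+0) = (1,2)
Fill (1+0,2+1) = (1,3)
Fill (1+1,2+1) = (2,3)
Fill (1+1,2+2) = (2,4)

Answer: .......
..##...
.#.##..
....#..
#..#...
.....#.
..#.#..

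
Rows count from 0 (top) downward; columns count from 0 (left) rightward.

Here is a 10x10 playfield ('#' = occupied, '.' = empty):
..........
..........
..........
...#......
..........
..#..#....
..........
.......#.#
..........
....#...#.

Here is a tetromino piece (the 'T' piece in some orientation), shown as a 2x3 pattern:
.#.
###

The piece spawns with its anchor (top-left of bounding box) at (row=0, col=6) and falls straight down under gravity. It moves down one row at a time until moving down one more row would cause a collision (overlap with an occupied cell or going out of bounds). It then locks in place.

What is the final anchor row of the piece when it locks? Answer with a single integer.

Spawn at (row=0, col=6). Try each row:
  row 0: fits
  row 1: fits
  row 2: fits
  row 3: fits
  row 4: fits
  row 5: fits
  row 6: blocked -> lock at row 5

Answer: 5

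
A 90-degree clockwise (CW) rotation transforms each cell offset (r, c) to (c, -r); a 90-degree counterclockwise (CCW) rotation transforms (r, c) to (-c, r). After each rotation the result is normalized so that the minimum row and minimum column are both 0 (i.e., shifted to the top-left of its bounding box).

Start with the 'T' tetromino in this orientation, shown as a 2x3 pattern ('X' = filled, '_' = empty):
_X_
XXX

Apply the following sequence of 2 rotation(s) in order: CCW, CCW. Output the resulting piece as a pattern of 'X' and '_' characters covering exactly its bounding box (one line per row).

Start:
_X_
XXX
After rotation 1 (CCW):
_X
XX
_X
After rotation 2 (CCW):
XXX
_X_

Answer: XXX
_X_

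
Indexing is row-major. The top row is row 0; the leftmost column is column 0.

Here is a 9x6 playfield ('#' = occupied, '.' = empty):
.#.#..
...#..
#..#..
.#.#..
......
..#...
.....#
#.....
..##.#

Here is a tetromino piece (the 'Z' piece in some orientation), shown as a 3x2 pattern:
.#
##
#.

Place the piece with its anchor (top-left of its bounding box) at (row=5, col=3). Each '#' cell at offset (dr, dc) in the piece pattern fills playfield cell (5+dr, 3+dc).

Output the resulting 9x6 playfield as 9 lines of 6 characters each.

Fill (5+0,3+1) = (5,4)
Fill (5+1,3+0) = (6,3)
Fill (5+1,3+1) = (6,4)
Fill (5+2,3+0) = (7,3)

Answer: .#.#..
...#..
#..#..
.#.#..
......
..#.#.
...###
#..#..
..##.#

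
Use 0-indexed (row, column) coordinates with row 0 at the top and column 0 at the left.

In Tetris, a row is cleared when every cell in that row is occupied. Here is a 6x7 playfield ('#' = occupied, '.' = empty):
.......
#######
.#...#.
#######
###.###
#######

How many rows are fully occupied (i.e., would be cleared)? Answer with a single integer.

Check each row:
  row 0: 7 empty cells -> not full
  row 1: 0 empty cells -> FULL (clear)
  row 2: 5 empty cells -> not full
  row 3: 0 empty cells -> FULL (clear)
  row 4: 1 empty cell -> not full
  row 5: 0 empty cells -> FULL (clear)
Total rows cleared: 3

Answer: 3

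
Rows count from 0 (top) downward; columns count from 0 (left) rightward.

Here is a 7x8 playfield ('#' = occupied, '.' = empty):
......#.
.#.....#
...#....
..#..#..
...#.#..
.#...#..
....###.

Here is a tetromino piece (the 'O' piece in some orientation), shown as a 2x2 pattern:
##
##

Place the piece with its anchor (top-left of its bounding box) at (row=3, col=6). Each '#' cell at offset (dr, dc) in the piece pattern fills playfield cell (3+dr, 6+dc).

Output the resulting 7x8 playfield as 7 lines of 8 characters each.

Answer: ......#.
.#.....#
...#....
..#..###
...#.###
.#...#..
....###.

Derivation:
Fill (3+0,6+0) = (3,6)
Fill (3+0,6+1) = (3,7)
Fill (3+1,6+0) = (4,6)
Fill (3+1,6+1) = (4,7)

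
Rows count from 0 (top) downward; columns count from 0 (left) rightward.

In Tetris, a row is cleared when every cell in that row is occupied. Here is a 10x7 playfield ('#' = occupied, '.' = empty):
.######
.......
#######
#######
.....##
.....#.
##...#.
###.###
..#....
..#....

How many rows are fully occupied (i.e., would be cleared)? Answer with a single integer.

Check each row:
  row 0: 1 empty cell -> not full
  row 1: 7 empty cells -> not full
  row 2: 0 empty cells -> FULL (clear)
  row 3: 0 empty cells -> FULL (clear)
  row 4: 5 empty cells -> not full
  row 5: 6 empty cells -> not full
  row 6: 4 empty cells -> not full
  row 7: 1 empty cell -> not full
  row 8: 6 empty cells -> not full
  row 9: 6 empty cells -> not full
Total rows cleared: 2

Answer: 2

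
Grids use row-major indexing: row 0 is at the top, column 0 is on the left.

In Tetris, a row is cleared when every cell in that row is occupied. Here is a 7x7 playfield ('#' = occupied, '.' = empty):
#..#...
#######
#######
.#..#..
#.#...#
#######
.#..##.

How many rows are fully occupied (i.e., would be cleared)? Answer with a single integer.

Check each row:
  row 0: 5 empty cells -> not full
  row 1: 0 empty cells -> FULL (clear)
  row 2: 0 empty cells -> FULL (clear)
  row 3: 5 empty cells -> not full
  row 4: 4 empty cells -> not full
  row 5: 0 empty cells -> FULL (clear)
  row 6: 4 empty cells -> not full
Total rows cleared: 3

Answer: 3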